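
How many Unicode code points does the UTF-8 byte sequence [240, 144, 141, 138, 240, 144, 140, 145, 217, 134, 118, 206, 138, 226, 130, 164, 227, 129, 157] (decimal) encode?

7

Byte at offset 0: 0xF0 = 11110000 → 4-byte char (#1). Advance 4.
Byte at offset 4: 0xF0 = 11110000 → 4-byte char (#2). Advance 4.
Byte at offset 8: 0xD9 = 11011001 → 2-byte char (#3). Advance 2.
Byte at offset 10: 0x76 = 01110110 → 1-byte char (#4). Advance 1.
Byte at offset 11: 0xCE = 11001110 → 2-byte char (#5). Advance 2.
Byte at offset 13: 0xE2 = 11100010 → 3-byte char (#6). Advance 3.
Byte at offset 16: 0xE3 = 11100011 → 3-byte char (#7). Advance 3.
Reached end at offset 19 after 7 code points.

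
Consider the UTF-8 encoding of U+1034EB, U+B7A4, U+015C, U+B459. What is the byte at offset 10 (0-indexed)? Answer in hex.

U+1034EB → 4-byte form F4 83 93 AB at offsets 0–3.
U+B7A4 → 3-byte form EB 9E A4 at offsets 4–6.
U+015C → 2-byte form C5 9C at offsets 7–8.
U+B459 → 3-byte form EB 91 99 at offsets 9–11.
Offset 10 falls in char 4's range; it's byte 2 of EB 91 99 = 0x91.

0x91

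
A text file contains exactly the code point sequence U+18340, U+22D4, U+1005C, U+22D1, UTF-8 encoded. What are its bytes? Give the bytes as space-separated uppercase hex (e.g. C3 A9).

F0 98 8D 80 E2 8B 94 F0 90 81 9C E2 8B 91

U+18340: 4-byte form → F0 98 8D 80.
U+22D4: 3-byte form → E2 8B 94.
U+1005C: 4-byte form → F0 90 81 9C.
U+22D1: 3-byte form → E2 8B 91.
Concatenated (14 bytes): F0 98 8D 80 E2 8B 94 F0 90 81 9C E2 8B 91.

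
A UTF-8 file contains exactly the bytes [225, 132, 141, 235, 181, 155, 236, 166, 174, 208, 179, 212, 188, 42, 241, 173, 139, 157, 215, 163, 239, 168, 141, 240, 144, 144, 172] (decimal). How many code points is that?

10

Byte at offset 0: 0xE1 = 11100001 → 3-byte char (#1). Advance 3.
Byte at offset 3: 0xEB = 11101011 → 3-byte char (#2). Advance 3.
Byte at offset 6: 0xEC = 11101100 → 3-byte char (#3). Advance 3.
Byte at offset 9: 0xD0 = 11010000 → 2-byte char (#4). Advance 2.
Byte at offset 11: 0xD4 = 11010100 → 2-byte char (#5). Advance 2.
Byte at offset 13: 0x2A = 00101010 → 1-byte char (#6). Advance 1.
Byte at offset 14: 0xF1 = 11110001 → 4-byte char (#7). Advance 4.
Byte at offset 18: 0xD7 = 11010111 → 2-byte char (#8). Advance 2.
Byte at offset 20: 0xEF = 11101111 → 3-byte char (#9). Advance 3.
Byte at offset 23: 0xF0 = 11110000 → 4-byte char (#10). Advance 4.
Reached end at offset 27 after 10 code points.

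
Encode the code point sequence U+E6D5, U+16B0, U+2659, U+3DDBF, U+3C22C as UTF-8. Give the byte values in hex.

EE 9B 95 E1 9A B0 E2 99 99 F0 BD B6 BF F0 BC 88 AC

U+E6D5: 3-byte form → EE 9B 95.
U+16B0: 3-byte form → E1 9A B0.
U+2659: 3-byte form → E2 99 99.
U+3DDBF: 4-byte form → F0 BD B6 BF.
U+3C22C: 4-byte form → F0 BC 88 AC.
Concatenated (17 bytes): EE 9B 95 E1 9A B0 E2 99 99 F0 BD B6 BF F0 BC 88 AC.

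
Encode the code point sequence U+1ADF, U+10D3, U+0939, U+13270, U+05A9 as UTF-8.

U+1ADF: 3-byte form → E1 AB 9F.
U+10D3: 3-byte form → E1 83 93.
U+0939: 3-byte form → E0 A4 B9.
U+13270: 4-byte form → F0 93 89 B0.
U+05A9: 2-byte form → D6 A9.
Concatenated (15 bytes): E1 AB 9F E1 83 93 E0 A4 B9 F0 93 89 B0 D6 A9.

E1 AB 9F E1 83 93 E0 A4 B9 F0 93 89 B0 D6 A9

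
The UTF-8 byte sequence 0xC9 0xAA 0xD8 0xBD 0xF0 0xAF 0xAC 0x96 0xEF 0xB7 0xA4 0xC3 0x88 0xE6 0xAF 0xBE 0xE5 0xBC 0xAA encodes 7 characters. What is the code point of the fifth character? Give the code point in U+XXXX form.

Offset 0: leading byte 0xC9 = 11001001 → 2-byte char #1 = C9 AA.
Offset 2: leading byte 0xD8 = 11011000 → 2-byte char #2 = D8 BD.
Offset 4: leading byte 0xF0 = 11110000 → 4-byte char #3 = F0 AF AC 96.
Offset 8: leading byte 0xEF = 11101111 → 3-byte char #4 = EF B7 A4.
Offset 11: leading byte 0xC3 = 11000011 → 2-byte char #5 = C3 88.
Leading byte 0xC3 = 11000011 matches 110xxxxx → 2-byte sequence.
Byte 1: 0xC3 = 11000011, payload 00011 (5 bits).
Byte 2: 0x88 = 10001000 (10xxxxxx ✓), payload 001000.
Concatenate: 00011001000 = 0xC8 (11 bits → U+00C8).

U+00C8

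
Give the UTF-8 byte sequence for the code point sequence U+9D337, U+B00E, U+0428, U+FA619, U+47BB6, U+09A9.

F2 9D 8C B7 EB 80 8E D0 A8 F3 BA 98 99 F1 87 AE B6 E0 A6 A9

U+9D337: 4-byte form → F2 9D 8C B7.
U+B00E: 3-byte form → EB 80 8E.
U+0428: 2-byte form → D0 A8.
U+FA619: 4-byte form → F3 BA 98 99.
U+47BB6: 4-byte form → F1 87 AE B6.
U+09A9: 3-byte form → E0 A6 A9.
Concatenated (20 bytes): F2 9D 8C B7 EB 80 8E D0 A8 F3 BA 98 99 F1 87 AE B6 E0 A6 A9.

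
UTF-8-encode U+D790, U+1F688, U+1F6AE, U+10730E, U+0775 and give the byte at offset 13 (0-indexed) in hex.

U+D790 → 3-byte form ED 9E 90 at offsets 0–2.
U+1F688 → 4-byte form F0 9F 9A 88 at offsets 3–6.
U+1F6AE → 4-byte form F0 9F 9A AE at offsets 7–10.
U+10730E → 4-byte form F4 87 8C 8E at offsets 11–14.
Offset 13 falls in char 4's range; it's byte 3 of F4 87 8C 8E = 0x8C.

0x8C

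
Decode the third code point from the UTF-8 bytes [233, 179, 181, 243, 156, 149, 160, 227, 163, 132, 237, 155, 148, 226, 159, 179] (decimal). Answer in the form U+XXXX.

U+38C4

Offset 0: leading byte 0xE9 = 11101001 → 3-byte char #1 = E9 B3 B5.
Offset 3: leading byte 0xF3 = 11110011 → 4-byte char #2 = F3 9C 95 A0.
Offset 7: leading byte 0xE3 = 11100011 → 3-byte char #3 = E3 A3 84.
Leading byte 0xE3 = 11100011 matches 1110xxxx → 3-byte sequence.
Byte 1: 0xE3 = 11100011, payload 0011 (4 bits).
Byte 2: 0xA3 = 10100011 (10xxxxxx ✓), payload 100011.
Byte 3: 0x84 = 10000100 (10xxxxxx ✓), payload 000100.
Concatenate: 0011100011000100 = 0x38C4 (16 bits → U+38C4).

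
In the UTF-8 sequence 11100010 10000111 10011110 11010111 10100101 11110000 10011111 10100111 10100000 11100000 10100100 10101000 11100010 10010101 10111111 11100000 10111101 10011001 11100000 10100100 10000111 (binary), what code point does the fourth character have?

U+0928

Offset 0: leading byte 0xE2 = 11100010 → 3-byte char #1 = E2 87 9E.
Offset 3: leading byte 0xD7 = 11010111 → 2-byte char #2 = D7 A5.
Offset 5: leading byte 0xF0 = 11110000 → 4-byte char #3 = F0 9F A7 A0.
Offset 9: leading byte 0xE0 = 11100000 → 3-byte char #4 = E0 A4 A8.
Leading byte 0xE0 = 11100000 matches 1110xxxx → 3-byte sequence.
Byte 1: 0xE0 = 11100000, payload 0000 (4 bits).
Byte 2: 0xA4 = 10100100 (10xxxxxx ✓), payload 100100.
Byte 3: 0xA8 = 10101000 (10xxxxxx ✓), payload 101000.
Concatenate: 0000100100101000 = 0x928 (16 bits → U+0928).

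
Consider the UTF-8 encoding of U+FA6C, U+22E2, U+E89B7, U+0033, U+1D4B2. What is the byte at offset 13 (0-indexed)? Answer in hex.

U+FA6C → 3-byte form EF A9 AC at offsets 0–2.
U+22E2 → 3-byte form E2 8B A2 at offsets 3–5.
U+E89B7 → 4-byte form F3 A8 A6 B7 at offsets 6–9.
U+0033 → 1-byte form 33 at offsets 10–10.
U+1D4B2 → 4-byte form F0 9D 92 B2 at offsets 11–14.
Offset 13 falls in char 5's range; it's byte 3 of F0 9D 92 B2 = 0x92.

0x92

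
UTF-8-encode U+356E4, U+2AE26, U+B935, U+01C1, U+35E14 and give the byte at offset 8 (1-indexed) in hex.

0xA6

1-indexed offset 8 is 0-indexed offset 7.
U+356E4 → 4-byte form F0 B5 9B A4 at offsets 0–3.
U+2AE26 → 4-byte form F0 AA B8 A6 at offsets 4–7.
Offset 7 falls in char 2's range; it's byte 4 of F0 AA B8 A6 = 0xA6.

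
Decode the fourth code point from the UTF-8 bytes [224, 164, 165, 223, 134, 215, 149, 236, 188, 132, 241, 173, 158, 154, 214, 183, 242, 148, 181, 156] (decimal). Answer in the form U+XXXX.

U+CF04

Offset 0: leading byte 0xE0 = 11100000 → 3-byte char #1 = E0 A4 A5.
Offset 3: leading byte 0xDF = 11011111 → 2-byte char #2 = DF 86.
Offset 5: leading byte 0xD7 = 11010111 → 2-byte char #3 = D7 95.
Offset 7: leading byte 0xEC = 11101100 → 3-byte char #4 = EC BC 84.
Leading byte 0xEC = 11101100 matches 1110xxxx → 3-byte sequence.
Byte 1: 0xEC = 11101100, payload 1100 (4 bits).
Byte 2: 0xBC = 10111100 (10xxxxxx ✓), payload 111100.
Byte 3: 0x84 = 10000100 (10xxxxxx ✓), payload 000100.
Concatenate: 1100111100000100 = 0xCF04 (16 bits → U+CF04).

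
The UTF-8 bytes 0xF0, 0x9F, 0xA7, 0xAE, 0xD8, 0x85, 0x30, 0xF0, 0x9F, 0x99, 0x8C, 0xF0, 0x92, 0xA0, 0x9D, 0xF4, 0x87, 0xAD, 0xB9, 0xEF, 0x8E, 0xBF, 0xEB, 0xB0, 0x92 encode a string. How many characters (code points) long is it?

Byte at offset 0: 0xF0 = 11110000 → 4-byte char (#1). Advance 4.
Byte at offset 4: 0xD8 = 11011000 → 2-byte char (#2). Advance 2.
Byte at offset 6: 0x30 = 00110000 → 1-byte char (#3). Advance 1.
Byte at offset 7: 0xF0 = 11110000 → 4-byte char (#4). Advance 4.
Byte at offset 11: 0xF0 = 11110000 → 4-byte char (#5). Advance 4.
Byte at offset 15: 0xF4 = 11110100 → 4-byte char (#6). Advance 4.
Byte at offset 19: 0xEF = 11101111 → 3-byte char (#7). Advance 3.
Byte at offset 22: 0xEB = 11101011 → 3-byte char (#8). Advance 3.
Reached end at offset 25 after 8 code points.

8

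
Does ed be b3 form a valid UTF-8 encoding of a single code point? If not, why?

invalid (encodes a surrogate (U+D800–U+DFFF))

Structurally a 3-byte sequence; payload = 0xDFB3.
But 0xDFB3 is in U+D800–U+DFFF, the surrogate range. Surrogates are not Unicode scalar values and are forbidden in UTF-8.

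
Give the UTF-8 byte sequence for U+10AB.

U+10AB = 0x10AB = 4267 decimal. In range U+0800–U+FFFF → 3-byte form: 1110xxxx 10xxxxxx 10xxxxxx.
Binary (16 bits): 0001000010101011.
Split 4+6+6: 0001 | 000010 | 101011.
Byte 1: 11100001 = 0xE1.
Byte 2: 10000010 = 0x82.
Byte 3: 10101011 = 0xAB.

E1 82 AB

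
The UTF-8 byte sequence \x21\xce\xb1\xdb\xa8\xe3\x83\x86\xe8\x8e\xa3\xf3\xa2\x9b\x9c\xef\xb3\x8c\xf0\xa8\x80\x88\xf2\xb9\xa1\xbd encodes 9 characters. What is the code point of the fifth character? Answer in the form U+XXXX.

Offset 0: leading byte 0x21 = 00100001 → 1-byte char #1 = 21.
Offset 1: leading byte 0xCE = 11001110 → 2-byte char #2 = CE B1.
Offset 3: leading byte 0xDB = 11011011 → 2-byte char #3 = DB A8.
Offset 5: leading byte 0xE3 = 11100011 → 3-byte char #4 = E3 83 86.
Offset 8: leading byte 0xE8 = 11101000 → 3-byte char #5 = E8 8E A3.
Leading byte 0xE8 = 11101000 matches 1110xxxx → 3-byte sequence.
Byte 1: 0xE8 = 11101000, payload 1000 (4 bits).
Byte 2: 0x8E = 10001110 (10xxxxxx ✓), payload 001110.
Byte 3: 0xA3 = 10100011 (10xxxxxx ✓), payload 100011.
Concatenate: 1000001110100011 = 0x83A3 (16 bits → U+83A3).

U+83A3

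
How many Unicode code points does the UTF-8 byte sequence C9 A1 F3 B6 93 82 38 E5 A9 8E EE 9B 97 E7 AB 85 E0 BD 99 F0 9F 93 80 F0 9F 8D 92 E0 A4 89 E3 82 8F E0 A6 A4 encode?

Byte at offset 0: 0xC9 = 11001001 → 2-byte char (#1). Advance 2.
Byte at offset 2: 0xF3 = 11110011 → 4-byte char (#2). Advance 4.
Byte at offset 6: 0x38 = 00111000 → 1-byte char (#3). Advance 1.
Byte at offset 7: 0xE5 = 11100101 → 3-byte char (#4). Advance 3.
Byte at offset 10: 0xEE = 11101110 → 3-byte char (#5). Advance 3.
Byte at offset 13: 0xE7 = 11100111 → 3-byte char (#6). Advance 3.
Byte at offset 16: 0xE0 = 11100000 → 3-byte char (#7). Advance 3.
Byte at offset 19: 0xF0 = 11110000 → 4-byte char (#8). Advance 4.
Byte at offset 23: 0xF0 = 11110000 → 4-byte char (#9). Advance 4.
Byte at offset 27: 0xE0 = 11100000 → 3-byte char (#10). Advance 3.
Byte at offset 30: 0xE3 = 11100011 → 3-byte char (#11). Advance 3.
Byte at offset 33: 0xE0 = 11100000 → 3-byte char (#12). Advance 3.
Reached end at offset 36 after 12 code points.

12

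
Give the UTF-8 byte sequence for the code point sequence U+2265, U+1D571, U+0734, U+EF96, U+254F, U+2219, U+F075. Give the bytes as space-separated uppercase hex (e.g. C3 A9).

U+2265: 3-byte form → E2 89 A5.
U+1D571: 4-byte form → F0 9D 95 B1.
U+0734: 2-byte form → DC B4.
U+EF96: 3-byte form → EE BE 96.
U+254F: 3-byte form → E2 95 8F.
U+2219: 3-byte form → E2 88 99.
U+F075: 3-byte form → EF 81 B5.
Concatenated (21 bytes): E2 89 A5 F0 9D 95 B1 DC B4 EE BE 96 E2 95 8F E2 88 99 EF 81 B5.

E2 89 A5 F0 9D 95 B1 DC B4 EE BE 96 E2 95 8F E2 88 99 EF 81 B5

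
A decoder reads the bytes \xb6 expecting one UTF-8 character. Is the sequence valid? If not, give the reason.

invalid (continuation byte with no leading byte)

Byte 0xB6 = 10110110 has the form 10xxxxxx — a continuation byte — but there is no preceding leading byte.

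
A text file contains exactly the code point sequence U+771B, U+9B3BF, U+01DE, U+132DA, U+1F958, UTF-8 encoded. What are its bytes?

U+771B: 3-byte form → E7 9C 9B.
U+9B3BF: 4-byte form → F2 9B 8E BF.
U+01DE: 2-byte form → C7 9E.
U+132DA: 4-byte form → F0 93 8B 9A.
U+1F958: 4-byte form → F0 9F A5 98.
Concatenated (17 bytes): E7 9C 9B F2 9B 8E BF C7 9E F0 93 8B 9A F0 9F A5 98.

E7 9C 9B F2 9B 8E BF C7 9E F0 93 8B 9A F0 9F A5 98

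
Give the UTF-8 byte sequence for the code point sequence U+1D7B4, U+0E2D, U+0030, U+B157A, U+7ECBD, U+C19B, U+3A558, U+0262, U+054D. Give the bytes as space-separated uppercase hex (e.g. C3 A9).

U+1D7B4: 4-byte form → F0 9D 9E B4.
U+0E2D: 3-byte form → E0 B8 AD.
U+0030: 1-byte form → 30.
U+B157A: 4-byte form → F2 B1 95 BA.
U+7ECBD: 4-byte form → F1 BE B2 BD.
U+C19B: 3-byte form → EC 86 9B.
U+3A558: 4-byte form → F0 BA 95 98.
U+0262: 2-byte form → C9 A2.
U+054D: 2-byte form → D5 8D.
Concatenated (27 bytes): F0 9D 9E B4 E0 B8 AD 30 F2 B1 95 BA F1 BE B2 BD EC 86 9B F0 BA 95 98 C9 A2 D5 8D.

F0 9D 9E B4 E0 B8 AD 30 F2 B1 95 BA F1 BE B2 BD EC 86 9B F0 BA 95 98 C9 A2 D5 8D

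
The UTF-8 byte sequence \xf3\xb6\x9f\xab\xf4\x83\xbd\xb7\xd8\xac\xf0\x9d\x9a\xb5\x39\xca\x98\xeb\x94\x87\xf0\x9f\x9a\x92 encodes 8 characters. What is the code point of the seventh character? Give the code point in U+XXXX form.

U+B507

Offset 0: leading byte 0xF3 = 11110011 → 4-byte char #1 = F3 B6 9F AB.
Offset 4: leading byte 0xF4 = 11110100 → 4-byte char #2 = F4 83 BD B7.
Offset 8: leading byte 0xD8 = 11011000 → 2-byte char #3 = D8 AC.
Offset 10: leading byte 0xF0 = 11110000 → 4-byte char #4 = F0 9D 9A B5.
Offset 14: leading byte 0x39 = 00111001 → 1-byte char #5 = 39.
Offset 15: leading byte 0xCA = 11001010 → 2-byte char #6 = CA 98.
Offset 17: leading byte 0xEB = 11101011 → 3-byte char #7 = EB 94 87.
Leading byte 0xEB = 11101011 matches 1110xxxx → 3-byte sequence.
Byte 1: 0xEB = 11101011, payload 1011 (4 bits).
Byte 2: 0x94 = 10010100 (10xxxxxx ✓), payload 010100.
Byte 3: 0x87 = 10000111 (10xxxxxx ✓), payload 000111.
Concatenate: 1011010100000111 = 0xB507 (16 bits → U+B507).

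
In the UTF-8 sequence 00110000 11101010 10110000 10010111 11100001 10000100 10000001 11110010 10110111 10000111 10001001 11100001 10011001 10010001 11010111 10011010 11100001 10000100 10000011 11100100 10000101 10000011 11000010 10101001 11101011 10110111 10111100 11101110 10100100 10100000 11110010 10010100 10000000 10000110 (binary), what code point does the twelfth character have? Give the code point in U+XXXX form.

U+94006

Offset 0: leading byte 0x30 = 00110000 → 1-byte char #1 = 30.
Offset 1: leading byte 0xEA = 11101010 → 3-byte char #2 = EA B0 97.
Offset 4: leading byte 0xE1 = 11100001 → 3-byte char #3 = E1 84 81.
Offset 7: leading byte 0xF2 = 11110010 → 4-byte char #4 = F2 B7 87 89.
Offset 11: leading byte 0xE1 = 11100001 → 3-byte char #5 = E1 99 91.
Offset 14: leading byte 0xD7 = 11010111 → 2-byte char #6 = D7 9A.
Offset 16: leading byte 0xE1 = 11100001 → 3-byte char #7 = E1 84 83.
Offset 19: leading byte 0xE4 = 11100100 → 3-byte char #8 = E4 85 83.
Offset 22: leading byte 0xC2 = 11000010 → 2-byte char #9 = C2 A9.
Offset 24: leading byte 0xEB = 11101011 → 3-byte char #10 = EB B7 BC.
Offset 27: leading byte 0xEE = 11101110 → 3-byte char #11 = EE A4 A0.
Offset 30: leading byte 0xF2 = 11110010 → 4-byte char #12 = F2 94 80 86.
Leading byte 0xF2 = 11110010 matches 11110xxx → 4-byte sequence.
Byte 1: 0xF2 = 11110010, payload 010 (3 bits).
Byte 2: 0x94 = 10010100 (10xxxxxx ✓), payload 010100.
Byte 3: 0x80 = 10000000 (10xxxxxx ✓), payload 000000.
Byte 4: 0x86 = 10000110 (10xxxxxx ✓), payload 000110.
Concatenate: 010010100000000000110 = 0x94006 (21 bits → U+94006).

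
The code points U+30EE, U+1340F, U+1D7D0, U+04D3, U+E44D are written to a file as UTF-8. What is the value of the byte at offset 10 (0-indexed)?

0x90

U+30EE → 3-byte form E3 83 AE at offsets 0–2.
U+1340F → 4-byte form F0 93 90 8F at offsets 3–6.
U+1D7D0 → 4-byte form F0 9D 9F 90 at offsets 7–10.
Offset 10 falls in char 3's range; it's byte 4 of F0 9D 9F 90 = 0x90.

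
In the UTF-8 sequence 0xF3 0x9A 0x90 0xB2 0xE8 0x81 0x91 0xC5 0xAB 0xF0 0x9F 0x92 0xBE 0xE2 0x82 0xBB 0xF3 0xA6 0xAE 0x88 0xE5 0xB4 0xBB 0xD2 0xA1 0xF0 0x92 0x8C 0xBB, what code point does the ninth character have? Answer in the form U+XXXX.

Offset 0: leading byte 0xF3 = 11110011 → 4-byte char #1 = F3 9A 90 B2.
Offset 4: leading byte 0xE8 = 11101000 → 3-byte char #2 = E8 81 91.
Offset 7: leading byte 0xC5 = 11000101 → 2-byte char #3 = C5 AB.
Offset 9: leading byte 0xF0 = 11110000 → 4-byte char #4 = F0 9F 92 BE.
Offset 13: leading byte 0xE2 = 11100010 → 3-byte char #5 = E2 82 BB.
Offset 16: leading byte 0xF3 = 11110011 → 4-byte char #6 = F3 A6 AE 88.
Offset 20: leading byte 0xE5 = 11100101 → 3-byte char #7 = E5 B4 BB.
Offset 23: leading byte 0xD2 = 11010010 → 2-byte char #8 = D2 A1.
Offset 25: leading byte 0xF0 = 11110000 → 4-byte char #9 = F0 92 8C BB.
Leading byte 0xF0 = 11110000 matches 11110xxx → 4-byte sequence.
Byte 1: 0xF0 = 11110000, payload 000 (3 bits).
Byte 2: 0x92 = 10010010 (10xxxxxx ✓), payload 010010.
Byte 3: 0x8C = 10001100 (10xxxxxx ✓), payload 001100.
Byte 4: 0xBB = 10111011 (10xxxxxx ✓), payload 111011.
Concatenate: 000010010001100111011 = 0x1233B (21 bits → U+1233B).

U+1233B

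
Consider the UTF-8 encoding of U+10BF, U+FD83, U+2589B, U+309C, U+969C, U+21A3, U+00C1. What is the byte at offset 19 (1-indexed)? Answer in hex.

0xA3

1-indexed offset 19 is 0-indexed offset 18.
U+10BF → 3-byte form E1 82 BF at offsets 0–2.
U+FD83 → 3-byte form EF B6 83 at offsets 3–5.
U+2589B → 4-byte form F0 A5 A2 9B at offsets 6–9.
U+309C → 3-byte form E3 82 9C at offsets 10–12.
U+969C → 3-byte form E9 9A 9C at offsets 13–15.
U+21A3 → 3-byte form E2 86 A3 at offsets 16–18.
Offset 18 falls in char 6's range; it's byte 3 of E2 86 A3 = 0xA3.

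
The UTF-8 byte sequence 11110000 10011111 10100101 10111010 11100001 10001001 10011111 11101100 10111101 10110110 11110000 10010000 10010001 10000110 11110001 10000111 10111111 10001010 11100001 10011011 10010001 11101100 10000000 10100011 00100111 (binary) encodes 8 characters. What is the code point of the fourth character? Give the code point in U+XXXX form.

Offset 0: leading byte 0xF0 = 11110000 → 4-byte char #1 = F0 9F A5 BA.
Offset 4: leading byte 0xE1 = 11100001 → 3-byte char #2 = E1 89 9F.
Offset 7: leading byte 0xEC = 11101100 → 3-byte char #3 = EC BD B6.
Offset 10: leading byte 0xF0 = 11110000 → 4-byte char #4 = F0 90 91 86.
Leading byte 0xF0 = 11110000 matches 11110xxx → 4-byte sequence.
Byte 1: 0xF0 = 11110000, payload 000 (3 bits).
Byte 2: 0x90 = 10010000 (10xxxxxx ✓), payload 010000.
Byte 3: 0x91 = 10010001 (10xxxxxx ✓), payload 010001.
Byte 4: 0x86 = 10000110 (10xxxxxx ✓), payload 000110.
Concatenate: 000010000010001000110 = 0x10446 (21 bits → U+10446).

U+10446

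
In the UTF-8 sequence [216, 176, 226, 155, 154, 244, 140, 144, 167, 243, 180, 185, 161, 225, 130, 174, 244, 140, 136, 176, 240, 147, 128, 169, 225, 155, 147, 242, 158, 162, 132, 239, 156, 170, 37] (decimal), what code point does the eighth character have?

U+16D3

Offset 0: leading byte 0xD8 = 11011000 → 2-byte char #1 = D8 B0.
Offset 2: leading byte 0xE2 = 11100010 → 3-byte char #2 = E2 9B 9A.
Offset 5: leading byte 0xF4 = 11110100 → 4-byte char #3 = F4 8C 90 A7.
Offset 9: leading byte 0xF3 = 11110011 → 4-byte char #4 = F3 B4 B9 A1.
Offset 13: leading byte 0xE1 = 11100001 → 3-byte char #5 = E1 82 AE.
Offset 16: leading byte 0xF4 = 11110100 → 4-byte char #6 = F4 8C 88 B0.
Offset 20: leading byte 0xF0 = 11110000 → 4-byte char #7 = F0 93 80 A9.
Offset 24: leading byte 0xE1 = 11100001 → 3-byte char #8 = E1 9B 93.
Leading byte 0xE1 = 11100001 matches 1110xxxx → 3-byte sequence.
Byte 1: 0xE1 = 11100001, payload 0001 (4 bits).
Byte 2: 0x9B = 10011011 (10xxxxxx ✓), payload 011011.
Byte 3: 0x93 = 10010011 (10xxxxxx ✓), payload 010011.
Concatenate: 0001011011010011 = 0x16D3 (16 bits → U+16D3).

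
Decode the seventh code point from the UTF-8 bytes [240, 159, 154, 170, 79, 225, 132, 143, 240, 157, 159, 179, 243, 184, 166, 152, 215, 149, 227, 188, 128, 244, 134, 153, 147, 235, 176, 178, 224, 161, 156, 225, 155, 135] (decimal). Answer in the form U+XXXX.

U+3F00

Offset 0: leading byte 0xF0 = 11110000 → 4-byte char #1 = F0 9F 9A AA.
Offset 4: leading byte 0x4F = 01001111 → 1-byte char #2 = 4F.
Offset 5: leading byte 0xE1 = 11100001 → 3-byte char #3 = E1 84 8F.
Offset 8: leading byte 0xF0 = 11110000 → 4-byte char #4 = F0 9D 9F B3.
Offset 12: leading byte 0xF3 = 11110011 → 4-byte char #5 = F3 B8 A6 98.
Offset 16: leading byte 0xD7 = 11010111 → 2-byte char #6 = D7 95.
Offset 18: leading byte 0xE3 = 11100011 → 3-byte char #7 = E3 BC 80.
Leading byte 0xE3 = 11100011 matches 1110xxxx → 3-byte sequence.
Byte 1: 0xE3 = 11100011, payload 0011 (4 bits).
Byte 2: 0xBC = 10111100 (10xxxxxx ✓), payload 111100.
Byte 3: 0x80 = 10000000 (10xxxxxx ✓), payload 000000.
Concatenate: 0011111100000000 = 0x3F00 (16 bits → U+3F00).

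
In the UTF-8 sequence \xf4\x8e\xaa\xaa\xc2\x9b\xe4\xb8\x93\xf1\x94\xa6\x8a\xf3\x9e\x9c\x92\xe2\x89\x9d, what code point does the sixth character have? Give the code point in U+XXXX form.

Offset 0: leading byte 0xF4 = 11110100 → 4-byte char #1 = F4 8E AA AA.
Offset 4: leading byte 0xC2 = 11000010 → 2-byte char #2 = C2 9B.
Offset 6: leading byte 0xE4 = 11100100 → 3-byte char #3 = E4 B8 93.
Offset 9: leading byte 0xF1 = 11110001 → 4-byte char #4 = F1 94 A6 8A.
Offset 13: leading byte 0xF3 = 11110011 → 4-byte char #5 = F3 9E 9C 92.
Offset 17: leading byte 0xE2 = 11100010 → 3-byte char #6 = E2 89 9D.
Leading byte 0xE2 = 11100010 matches 1110xxxx → 3-byte sequence.
Byte 1: 0xE2 = 11100010, payload 0010 (4 bits).
Byte 2: 0x89 = 10001001 (10xxxxxx ✓), payload 001001.
Byte 3: 0x9D = 10011101 (10xxxxxx ✓), payload 011101.
Concatenate: 0010001001011101 = 0x225D (16 bits → U+225D).

U+225D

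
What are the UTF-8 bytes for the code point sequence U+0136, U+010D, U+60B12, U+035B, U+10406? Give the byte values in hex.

U+0136: 2-byte form → C4 B6.
U+010D: 2-byte form → C4 8D.
U+60B12: 4-byte form → F1 A0 AC 92.
U+035B: 2-byte form → CD 9B.
U+10406: 4-byte form → F0 90 90 86.
Concatenated (14 bytes): C4 B6 C4 8D F1 A0 AC 92 CD 9B F0 90 90 86.

C4 B6 C4 8D F1 A0 AC 92 CD 9B F0 90 90 86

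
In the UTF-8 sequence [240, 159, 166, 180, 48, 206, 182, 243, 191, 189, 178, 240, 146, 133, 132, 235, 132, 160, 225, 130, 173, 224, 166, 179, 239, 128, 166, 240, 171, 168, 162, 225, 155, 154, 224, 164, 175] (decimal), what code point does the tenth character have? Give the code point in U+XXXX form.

Offset 0: leading byte 0xF0 = 11110000 → 4-byte char #1 = F0 9F A6 B4.
Offset 4: leading byte 0x30 = 00110000 → 1-byte char #2 = 30.
Offset 5: leading byte 0xCE = 11001110 → 2-byte char #3 = CE B6.
Offset 7: leading byte 0xF3 = 11110011 → 4-byte char #4 = F3 BF BD B2.
Offset 11: leading byte 0xF0 = 11110000 → 4-byte char #5 = F0 92 85 84.
Offset 15: leading byte 0xEB = 11101011 → 3-byte char #6 = EB 84 A0.
Offset 18: leading byte 0xE1 = 11100001 → 3-byte char #7 = E1 82 AD.
Offset 21: leading byte 0xE0 = 11100000 → 3-byte char #8 = E0 A6 B3.
Offset 24: leading byte 0xEF = 11101111 → 3-byte char #9 = EF 80 A6.
Offset 27: leading byte 0xF0 = 11110000 → 4-byte char #10 = F0 AB A8 A2.
Leading byte 0xF0 = 11110000 matches 11110xxx → 4-byte sequence.
Byte 1: 0xF0 = 11110000, payload 000 (3 bits).
Byte 2: 0xAB = 10101011 (10xxxxxx ✓), payload 101011.
Byte 3: 0xA8 = 10101000 (10xxxxxx ✓), payload 101000.
Byte 4: 0xA2 = 10100010 (10xxxxxx ✓), payload 100010.
Concatenate: 000101011101000100010 = 0x2BA22 (21 bits → U+2BA22).

U+2BA22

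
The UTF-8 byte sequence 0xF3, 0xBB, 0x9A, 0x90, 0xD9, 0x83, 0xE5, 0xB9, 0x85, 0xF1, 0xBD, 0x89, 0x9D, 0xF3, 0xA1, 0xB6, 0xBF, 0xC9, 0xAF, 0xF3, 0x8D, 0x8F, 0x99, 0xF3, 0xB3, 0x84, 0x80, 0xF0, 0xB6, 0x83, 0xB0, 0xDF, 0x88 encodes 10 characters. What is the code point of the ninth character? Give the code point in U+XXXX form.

Offset 0: leading byte 0xF3 = 11110011 → 4-byte char #1 = F3 BB 9A 90.
Offset 4: leading byte 0xD9 = 11011001 → 2-byte char #2 = D9 83.
Offset 6: leading byte 0xE5 = 11100101 → 3-byte char #3 = E5 B9 85.
Offset 9: leading byte 0xF1 = 11110001 → 4-byte char #4 = F1 BD 89 9D.
Offset 13: leading byte 0xF3 = 11110011 → 4-byte char #5 = F3 A1 B6 BF.
Offset 17: leading byte 0xC9 = 11001001 → 2-byte char #6 = C9 AF.
Offset 19: leading byte 0xF3 = 11110011 → 4-byte char #7 = F3 8D 8F 99.
Offset 23: leading byte 0xF3 = 11110011 → 4-byte char #8 = F3 B3 84 80.
Offset 27: leading byte 0xF0 = 11110000 → 4-byte char #9 = F0 B6 83 B0.
Leading byte 0xF0 = 11110000 matches 11110xxx → 4-byte sequence.
Byte 1: 0xF0 = 11110000, payload 000 (3 bits).
Byte 2: 0xB6 = 10110110 (10xxxxxx ✓), payload 110110.
Byte 3: 0x83 = 10000011 (10xxxxxx ✓), payload 000011.
Byte 4: 0xB0 = 10110000 (10xxxxxx ✓), payload 110000.
Concatenate: 000110110000011110000 = 0x360F0 (21 bits → U+360F0).

U+360F0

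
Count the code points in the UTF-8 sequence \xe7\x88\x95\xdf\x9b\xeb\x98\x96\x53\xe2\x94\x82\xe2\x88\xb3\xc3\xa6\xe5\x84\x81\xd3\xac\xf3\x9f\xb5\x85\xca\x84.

11

Byte at offset 0: 0xE7 = 11100111 → 3-byte char (#1). Advance 3.
Byte at offset 3: 0xDF = 11011111 → 2-byte char (#2). Advance 2.
Byte at offset 5: 0xEB = 11101011 → 3-byte char (#3). Advance 3.
Byte at offset 8: 0x53 = 01010011 → 1-byte char (#4). Advance 1.
Byte at offset 9: 0xE2 = 11100010 → 3-byte char (#5). Advance 3.
Byte at offset 12: 0xE2 = 11100010 → 3-byte char (#6). Advance 3.
Byte at offset 15: 0xC3 = 11000011 → 2-byte char (#7). Advance 2.
Byte at offset 17: 0xE5 = 11100101 → 3-byte char (#8). Advance 3.
Byte at offset 20: 0xD3 = 11010011 → 2-byte char (#9). Advance 2.
Byte at offset 22: 0xF3 = 11110011 → 4-byte char (#10). Advance 4.
Byte at offset 26: 0xCA = 11001010 → 2-byte char (#11). Advance 2.
Reached end at offset 28 after 11 code points.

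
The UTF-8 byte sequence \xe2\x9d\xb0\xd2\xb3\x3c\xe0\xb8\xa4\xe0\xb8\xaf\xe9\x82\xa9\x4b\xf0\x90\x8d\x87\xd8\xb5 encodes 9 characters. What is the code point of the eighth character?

Offset 0: leading byte 0xE2 = 11100010 → 3-byte char #1 = E2 9D B0.
Offset 3: leading byte 0xD2 = 11010010 → 2-byte char #2 = D2 B3.
Offset 5: leading byte 0x3C = 00111100 → 1-byte char #3 = 3C.
Offset 6: leading byte 0xE0 = 11100000 → 3-byte char #4 = E0 B8 A4.
Offset 9: leading byte 0xE0 = 11100000 → 3-byte char #5 = E0 B8 AF.
Offset 12: leading byte 0xE9 = 11101001 → 3-byte char #6 = E9 82 A9.
Offset 15: leading byte 0x4B = 01001011 → 1-byte char #7 = 4B.
Offset 16: leading byte 0xF0 = 11110000 → 4-byte char #8 = F0 90 8D 87.
Leading byte 0xF0 = 11110000 matches 11110xxx → 4-byte sequence.
Byte 1: 0xF0 = 11110000, payload 000 (3 bits).
Byte 2: 0x90 = 10010000 (10xxxxxx ✓), payload 010000.
Byte 3: 0x8D = 10001101 (10xxxxxx ✓), payload 001101.
Byte 4: 0x87 = 10000111 (10xxxxxx ✓), payload 000111.
Concatenate: 000010000001101000111 = 0x10347 (21 bits → U+10347).

U+10347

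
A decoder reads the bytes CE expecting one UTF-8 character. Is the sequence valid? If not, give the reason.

invalid (sequence truncated)

Leading byte 0xCE = 11001110 → 2-byte form, but only 1 byte is present.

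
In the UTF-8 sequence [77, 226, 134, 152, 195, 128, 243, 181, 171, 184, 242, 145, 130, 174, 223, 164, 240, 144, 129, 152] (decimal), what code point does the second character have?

U+2198

Offset 0: leading byte 0x4D = 01001101 → 1-byte char #1 = 4D.
Offset 1: leading byte 0xE2 = 11100010 → 3-byte char #2 = E2 86 98.
Leading byte 0xE2 = 11100010 matches 1110xxxx → 3-byte sequence.
Byte 1: 0xE2 = 11100010, payload 0010 (4 bits).
Byte 2: 0x86 = 10000110 (10xxxxxx ✓), payload 000110.
Byte 3: 0x98 = 10011000 (10xxxxxx ✓), payload 011000.
Concatenate: 0010000110011000 = 0x2198 (16 bits → U+2198).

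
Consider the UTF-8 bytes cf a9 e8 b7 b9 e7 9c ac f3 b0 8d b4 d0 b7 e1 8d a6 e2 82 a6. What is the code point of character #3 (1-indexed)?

U+772C

Offset 0: leading byte 0xCF = 11001111 → 2-byte char #1 = CF A9.
Offset 2: leading byte 0xE8 = 11101000 → 3-byte char #2 = E8 B7 B9.
Offset 5: leading byte 0xE7 = 11100111 → 3-byte char #3 = E7 9C AC.
Leading byte 0xE7 = 11100111 matches 1110xxxx → 3-byte sequence.
Byte 1: 0xE7 = 11100111, payload 0111 (4 bits).
Byte 2: 0x9C = 10011100 (10xxxxxx ✓), payload 011100.
Byte 3: 0xAC = 10101100 (10xxxxxx ✓), payload 101100.
Concatenate: 0111011100101100 = 0x772C (16 bits → U+772C).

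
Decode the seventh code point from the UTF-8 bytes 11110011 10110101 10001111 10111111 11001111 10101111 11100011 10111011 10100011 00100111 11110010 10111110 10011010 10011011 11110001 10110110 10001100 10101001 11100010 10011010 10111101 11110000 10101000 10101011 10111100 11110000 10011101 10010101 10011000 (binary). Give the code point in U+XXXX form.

U+26BD

Offset 0: leading byte 0xF3 = 11110011 → 4-byte char #1 = F3 B5 8F BF.
Offset 4: leading byte 0xCF = 11001111 → 2-byte char #2 = CF AF.
Offset 6: leading byte 0xE3 = 11100011 → 3-byte char #3 = E3 BB A3.
Offset 9: leading byte 0x27 = 00100111 → 1-byte char #4 = 27.
Offset 10: leading byte 0xF2 = 11110010 → 4-byte char #5 = F2 BE 9A 9B.
Offset 14: leading byte 0xF1 = 11110001 → 4-byte char #6 = F1 B6 8C A9.
Offset 18: leading byte 0xE2 = 11100010 → 3-byte char #7 = E2 9A BD.
Leading byte 0xE2 = 11100010 matches 1110xxxx → 3-byte sequence.
Byte 1: 0xE2 = 11100010, payload 0010 (4 bits).
Byte 2: 0x9A = 10011010 (10xxxxxx ✓), payload 011010.
Byte 3: 0xBD = 10111101 (10xxxxxx ✓), payload 111101.
Concatenate: 0010011010111101 = 0x26BD (16 bits → U+26BD).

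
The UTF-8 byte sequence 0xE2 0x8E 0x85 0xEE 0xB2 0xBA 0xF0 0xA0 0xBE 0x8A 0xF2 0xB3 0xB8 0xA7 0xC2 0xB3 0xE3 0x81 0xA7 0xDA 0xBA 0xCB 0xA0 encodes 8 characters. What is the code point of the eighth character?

Offset 0: leading byte 0xE2 = 11100010 → 3-byte char #1 = E2 8E 85.
Offset 3: leading byte 0xEE = 11101110 → 3-byte char #2 = EE B2 BA.
Offset 6: leading byte 0xF0 = 11110000 → 4-byte char #3 = F0 A0 BE 8A.
Offset 10: leading byte 0xF2 = 11110010 → 4-byte char #4 = F2 B3 B8 A7.
Offset 14: leading byte 0xC2 = 11000010 → 2-byte char #5 = C2 B3.
Offset 16: leading byte 0xE3 = 11100011 → 3-byte char #6 = E3 81 A7.
Offset 19: leading byte 0xDA = 11011010 → 2-byte char #7 = DA BA.
Offset 21: leading byte 0xCB = 11001011 → 2-byte char #8 = CB A0.
Leading byte 0xCB = 11001011 matches 110xxxxx → 2-byte sequence.
Byte 1: 0xCB = 11001011, payload 01011 (5 bits).
Byte 2: 0xA0 = 10100000 (10xxxxxx ✓), payload 100000.
Concatenate: 01011100000 = 0x2E0 (11 bits → U+02E0).

U+02E0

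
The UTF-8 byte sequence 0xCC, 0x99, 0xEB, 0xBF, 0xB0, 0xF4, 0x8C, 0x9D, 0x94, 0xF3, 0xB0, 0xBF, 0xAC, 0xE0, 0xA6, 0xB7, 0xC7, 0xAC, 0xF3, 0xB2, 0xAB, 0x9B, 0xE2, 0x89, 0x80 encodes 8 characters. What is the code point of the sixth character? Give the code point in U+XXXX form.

U+01EC

Offset 0: leading byte 0xCC = 11001100 → 2-byte char #1 = CC 99.
Offset 2: leading byte 0xEB = 11101011 → 3-byte char #2 = EB BF B0.
Offset 5: leading byte 0xF4 = 11110100 → 4-byte char #3 = F4 8C 9D 94.
Offset 9: leading byte 0xF3 = 11110011 → 4-byte char #4 = F3 B0 BF AC.
Offset 13: leading byte 0xE0 = 11100000 → 3-byte char #5 = E0 A6 B7.
Offset 16: leading byte 0xC7 = 11000111 → 2-byte char #6 = C7 AC.
Leading byte 0xC7 = 11000111 matches 110xxxxx → 2-byte sequence.
Byte 1: 0xC7 = 11000111, payload 00111 (5 bits).
Byte 2: 0xAC = 10101100 (10xxxxxx ✓), payload 101100.
Concatenate: 00111101100 = 0x1EC (11 bits → U+01EC).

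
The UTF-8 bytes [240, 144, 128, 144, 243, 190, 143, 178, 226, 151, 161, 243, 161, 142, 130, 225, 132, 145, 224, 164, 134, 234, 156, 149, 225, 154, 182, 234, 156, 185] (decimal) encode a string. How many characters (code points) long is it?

9

Byte at offset 0: 0xF0 = 11110000 → 4-byte char (#1). Advance 4.
Byte at offset 4: 0xF3 = 11110011 → 4-byte char (#2). Advance 4.
Byte at offset 8: 0xE2 = 11100010 → 3-byte char (#3). Advance 3.
Byte at offset 11: 0xF3 = 11110011 → 4-byte char (#4). Advance 4.
Byte at offset 15: 0xE1 = 11100001 → 3-byte char (#5). Advance 3.
Byte at offset 18: 0xE0 = 11100000 → 3-byte char (#6). Advance 3.
Byte at offset 21: 0xEA = 11101010 → 3-byte char (#7). Advance 3.
Byte at offset 24: 0xE1 = 11100001 → 3-byte char (#8). Advance 3.
Byte at offset 27: 0xEA = 11101010 → 3-byte char (#9). Advance 3.
Reached end at offset 30 after 9 code points.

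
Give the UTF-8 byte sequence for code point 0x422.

D0 A2

U+0422 = 0x422 = 1058 decimal. In range U+0080–U+07FF → 2-byte form: 110xxxxx 10xxxxxx.
Binary (11 bits): 10000100010.
Split 5+6: 10000 | 100010.
Byte 1: 11010000 = 0xD0.
Byte 2: 10100010 = 0xA2.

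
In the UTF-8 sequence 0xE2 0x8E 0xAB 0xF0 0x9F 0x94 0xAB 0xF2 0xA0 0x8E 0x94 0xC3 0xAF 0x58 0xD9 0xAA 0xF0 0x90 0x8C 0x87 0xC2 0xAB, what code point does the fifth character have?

Offset 0: leading byte 0xE2 = 11100010 → 3-byte char #1 = E2 8E AB.
Offset 3: leading byte 0xF0 = 11110000 → 4-byte char #2 = F0 9F 94 AB.
Offset 7: leading byte 0xF2 = 11110010 → 4-byte char #3 = F2 A0 8E 94.
Offset 11: leading byte 0xC3 = 11000011 → 2-byte char #4 = C3 AF.
Offset 13: leading byte 0x58 = 01011000 → 1-byte char #5 = 58.
Leading byte 0x58 = 01011000 matches 0xxxxxxx → 1-byte sequence.
Byte 1: 0x58 = 01011000, payload 1011000 (7 bits).
Concatenate: 1011000 = 0x58 (7 bits → U+0058).

U+0058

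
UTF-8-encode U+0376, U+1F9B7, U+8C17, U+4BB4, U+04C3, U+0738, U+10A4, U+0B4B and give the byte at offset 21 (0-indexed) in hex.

0x8B

U+0376 → 2-byte form CD B6 at offsets 0–1.
U+1F9B7 → 4-byte form F0 9F A6 B7 at offsets 2–5.
U+8C17 → 3-byte form E8 B0 97 at offsets 6–8.
U+4BB4 → 3-byte form E4 AE B4 at offsets 9–11.
U+04C3 → 2-byte form D3 83 at offsets 12–13.
U+0738 → 2-byte form DC B8 at offsets 14–15.
U+10A4 → 3-byte form E1 82 A4 at offsets 16–18.
U+0B4B → 3-byte form E0 AD 8B at offsets 19–21.
Offset 21 falls in char 8's range; it's byte 3 of E0 AD 8B = 0x8B.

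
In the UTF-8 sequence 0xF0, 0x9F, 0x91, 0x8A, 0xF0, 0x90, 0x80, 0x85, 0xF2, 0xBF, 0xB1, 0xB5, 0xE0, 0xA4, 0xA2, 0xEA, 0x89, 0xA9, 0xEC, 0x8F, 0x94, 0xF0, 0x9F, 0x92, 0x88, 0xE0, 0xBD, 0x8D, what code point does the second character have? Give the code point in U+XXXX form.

Offset 0: leading byte 0xF0 = 11110000 → 4-byte char #1 = F0 9F 91 8A.
Offset 4: leading byte 0xF0 = 11110000 → 4-byte char #2 = F0 90 80 85.
Leading byte 0xF0 = 11110000 matches 11110xxx → 4-byte sequence.
Byte 1: 0xF0 = 11110000, payload 000 (3 bits).
Byte 2: 0x90 = 10010000 (10xxxxxx ✓), payload 010000.
Byte 3: 0x80 = 10000000 (10xxxxxx ✓), payload 000000.
Byte 4: 0x85 = 10000101 (10xxxxxx ✓), payload 000101.
Concatenate: 000010000000000000101 = 0x10005 (21 bits → U+10005).

U+10005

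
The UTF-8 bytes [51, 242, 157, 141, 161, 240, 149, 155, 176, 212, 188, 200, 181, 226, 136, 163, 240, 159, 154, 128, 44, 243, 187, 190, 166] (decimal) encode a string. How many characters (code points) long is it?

9

Byte at offset 0: 0x33 = 00110011 → 1-byte char (#1). Advance 1.
Byte at offset 1: 0xF2 = 11110010 → 4-byte char (#2). Advance 4.
Byte at offset 5: 0xF0 = 11110000 → 4-byte char (#3). Advance 4.
Byte at offset 9: 0xD4 = 11010100 → 2-byte char (#4). Advance 2.
Byte at offset 11: 0xC8 = 11001000 → 2-byte char (#5). Advance 2.
Byte at offset 13: 0xE2 = 11100010 → 3-byte char (#6). Advance 3.
Byte at offset 16: 0xF0 = 11110000 → 4-byte char (#7). Advance 4.
Byte at offset 20: 0x2C = 00101100 → 1-byte char (#8). Advance 1.
Byte at offset 21: 0xF3 = 11110011 → 4-byte char (#9). Advance 4.
Reached end at offset 25 after 9 code points.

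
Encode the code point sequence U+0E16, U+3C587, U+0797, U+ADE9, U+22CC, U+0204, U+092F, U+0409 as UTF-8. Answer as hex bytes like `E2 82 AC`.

U+0E16: 3-byte form → E0 B8 96.
U+3C587: 4-byte form → F0 BC 96 87.
U+0797: 2-byte form → DE 97.
U+ADE9: 3-byte form → EA B7 A9.
U+22CC: 3-byte form → E2 8B 8C.
U+0204: 2-byte form → C8 84.
U+092F: 3-byte form → E0 A4 AF.
U+0409: 2-byte form → D0 89.
Concatenated (22 bytes): E0 B8 96 F0 BC 96 87 DE 97 EA B7 A9 E2 8B 8C C8 84 E0 A4 AF D0 89.

E0 B8 96 F0 BC 96 87 DE 97 EA B7 A9 E2 8B 8C C8 84 E0 A4 AF D0 89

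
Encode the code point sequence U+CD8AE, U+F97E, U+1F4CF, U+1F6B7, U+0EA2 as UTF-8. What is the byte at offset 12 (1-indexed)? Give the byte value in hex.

1-indexed offset 12 is 0-indexed offset 11.
U+CD8AE → 4-byte form F3 8D A2 AE at offsets 0–3.
U+F97E → 3-byte form EF A5 BE at offsets 4–6.
U+1F4CF → 4-byte form F0 9F 93 8F at offsets 7–10.
U+1F6B7 → 4-byte form F0 9F 9A B7 at offsets 11–14.
Offset 11 falls in char 4's range; it's byte 1 of F0 9F 9A B7 = 0xF0.

0xF0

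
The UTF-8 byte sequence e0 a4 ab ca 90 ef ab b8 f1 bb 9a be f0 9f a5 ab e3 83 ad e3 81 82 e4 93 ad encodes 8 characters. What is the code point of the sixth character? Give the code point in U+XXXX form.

U+30ED

Offset 0: leading byte 0xE0 = 11100000 → 3-byte char #1 = E0 A4 AB.
Offset 3: leading byte 0xCA = 11001010 → 2-byte char #2 = CA 90.
Offset 5: leading byte 0xEF = 11101111 → 3-byte char #3 = EF AB B8.
Offset 8: leading byte 0xF1 = 11110001 → 4-byte char #4 = F1 BB 9A BE.
Offset 12: leading byte 0xF0 = 11110000 → 4-byte char #5 = F0 9F A5 AB.
Offset 16: leading byte 0xE3 = 11100011 → 3-byte char #6 = E3 83 AD.
Leading byte 0xE3 = 11100011 matches 1110xxxx → 3-byte sequence.
Byte 1: 0xE3 = 11100011, payload 0011 (4 bits).
Byte 2: 0x83 = 10000011 (10xxxxxx ✓), payload 000011.
Byte 3: 0xAD = 10101101 (10xxxxxx ✓), payload 101101.
Concatenate: 0011000011101101 = 0x30ED (16 bits → U+30ED).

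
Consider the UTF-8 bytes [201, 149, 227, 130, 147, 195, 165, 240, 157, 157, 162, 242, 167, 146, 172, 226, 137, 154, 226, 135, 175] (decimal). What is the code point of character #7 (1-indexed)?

Offset 0: leading byte 0xC9 = 11001001 → 2-byte char #1 = C9 95.
Offset 2: leading byte 0xE3 = 11100011 → 3-byte char #2 = E3 82 93.
Offset 5: leading byte 0xC3 = 11000011 → 2-byte char #3 = C3 A5.
Offset 7: leading byte 0xF0 = 11110000 → 4-byte char #4 = F0 9D 9D A2.
Offset 11: leading byte 0xF2 = 11110010 → 4-byte char #5 = F2 A7 92 AC.
Offset 15: leading byte 0xE2 = 11100010 → 3-byte char #6 = E2 89 9A.
Offset 18: leading byte 0xE2 = 11100010 → 3-byte char #7 = E2 87 AF.
Leading byte 0xE2 = 11100010 matches 1110xxxx → 3-byte sequence.
Byte 1: 0xE2 = 11100010, payload 0010 (4 bits).
Byte 2: 0x87 = 10000111 (10xxxxxx ✓), payload 000111.
Byte 3: 0xAF = 10101111 (10xxxxxx ✓), payload 101111.
Concatenate: 0010000111101111 = 0x21EF (16 bits → U+21EF).

U+21EF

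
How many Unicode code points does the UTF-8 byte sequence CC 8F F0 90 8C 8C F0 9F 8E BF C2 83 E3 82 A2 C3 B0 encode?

Byte at offset 0: 0xCC = 11001100 → 2-byte char (#1). Advance 2.
Byte at offset 2: 0xF0 = 11110000 → 4-byte char (#2). Advance 4.
Byte at offset 6: 0xF0 = 11110000 → 4-byte char (#3). Advance 4.
Byte at offset 10: 0xC2 = 11000010 → 2-byte char (#4). Advance 2.
Byte at offset 12: 0xE3 = 11100011 → 3-byte char (#5). Advance 3.
Byte at offset 15: 0xC3 = 11000011 → 2-byte char (#6). Advance 2.
Reached end at offset 17 after 6 code points.

6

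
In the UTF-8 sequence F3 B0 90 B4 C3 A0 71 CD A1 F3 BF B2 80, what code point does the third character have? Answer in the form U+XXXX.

U+0071

Offset 0: leading byte 0xF3 = 11110011 → 4-byte char #1 = F3 B0 90 B4.
Offset 4: leading byte 0xC3 = 11000011 → 2-byte char #2 = C3 A0.
Offset 6: leading byte 0x71 = 01110001 → 1-byte char #3 = 71.
Leading byte 0x71 = 01110001 matches 0xxxxxxx → 1-byte sequence.
Byte 1: 0x71 = 01110001, payload 1110001 (7 bits).
Concatenate: 1110001 = 0x71 (7 bits → U+0071).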